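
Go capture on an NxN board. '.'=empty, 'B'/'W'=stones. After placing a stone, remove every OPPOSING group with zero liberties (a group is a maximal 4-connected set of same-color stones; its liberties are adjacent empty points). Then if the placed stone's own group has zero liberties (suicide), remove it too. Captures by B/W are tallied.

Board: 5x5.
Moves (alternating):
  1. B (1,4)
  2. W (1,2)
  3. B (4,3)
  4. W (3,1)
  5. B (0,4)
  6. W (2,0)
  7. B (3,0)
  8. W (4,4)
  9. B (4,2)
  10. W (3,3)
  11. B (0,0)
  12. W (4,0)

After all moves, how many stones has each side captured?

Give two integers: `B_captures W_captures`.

Move 1: B@(1,4) -> caps B=0 W=0
Move 2: W@(1,2) -> caps B=0 W=0
Move 3: B@(4,3) -> caps B=0 W=0
Move 4: W@(3,1) -> caps B=0 W=0
Move 5: B@(0,4) -> caps B=0 W=0
Move 6: W@(2,0) -> caps B=0 W=0
Move 7: B@(3,0) -> caps B=0 W=0
Move 8: W@(4,4) -> caps B=0 W=0
Move 9: B@(4,2) -> caps B=0 W=0
Move 10: W@(3,3) -> caps B=0 W=0
Move 11: B@(0,0) -> caps B=0 W=0
Move 12: W@(4,0) -> caps B=0 W=1

Answer: 0 1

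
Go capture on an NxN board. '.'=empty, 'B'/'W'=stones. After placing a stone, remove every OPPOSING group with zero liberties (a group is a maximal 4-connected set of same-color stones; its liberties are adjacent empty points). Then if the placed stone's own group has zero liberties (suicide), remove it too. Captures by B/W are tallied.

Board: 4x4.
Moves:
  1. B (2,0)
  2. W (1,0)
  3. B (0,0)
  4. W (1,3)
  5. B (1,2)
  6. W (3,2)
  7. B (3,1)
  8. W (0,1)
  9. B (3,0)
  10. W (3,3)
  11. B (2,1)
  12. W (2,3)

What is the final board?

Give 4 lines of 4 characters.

Move 1: B@(2,0) -> caps B=0 W=0
Move 2: W@(1,0) -> caps B=0 W=0
Move 3: B@(0,0) -> caps B=0 W=0
Move 4: W@(1,3) -> caps B=0 W=0
Move 5: B@(1,2) -> caps B=0 W=0
Move 6: W@(3,2) -> caps B=0 W=0
Move 7: B@(3,1) -> caps B=0 W=0
Move 8: W@(0,1) -> caps B=0 W=1
Move 9: B@(3,0) -> caps B=0 W=1
Move 10: W@(3,3) -> caps B=0 W=1
Move 11: B@(2,1) -> caps B=0 W=1
Move 12: W@(2,3) -> caps B=0 W=1

Answer: .W..
W.BW
BB.W
BBWW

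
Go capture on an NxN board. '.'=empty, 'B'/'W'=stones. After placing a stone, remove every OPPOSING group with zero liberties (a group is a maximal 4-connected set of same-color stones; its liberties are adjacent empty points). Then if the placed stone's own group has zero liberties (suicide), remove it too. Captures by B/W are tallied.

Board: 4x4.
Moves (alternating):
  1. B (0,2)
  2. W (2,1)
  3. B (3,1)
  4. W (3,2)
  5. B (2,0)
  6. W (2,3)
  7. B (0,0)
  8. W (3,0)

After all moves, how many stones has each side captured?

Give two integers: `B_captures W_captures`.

Answer: 0 1

Derivation:
Move 1: B@(0,2) -> caps B=0 W=0
Move 2: W@(2,1) -> caps B=0 W=0
Move 3: B@(3,1) -> caps B=0 W=0
Move 4: W@(3,2) -> caps B=0 W=0
Move 5: B@(2,0) -> caps B=0 W=0
Move 6: W@(2,3) -> caps B=0 W=0
Move 7: B@(0,0) -> caps B=0 W=0
Move 8: W@(3,0) -> caps B=0 W=1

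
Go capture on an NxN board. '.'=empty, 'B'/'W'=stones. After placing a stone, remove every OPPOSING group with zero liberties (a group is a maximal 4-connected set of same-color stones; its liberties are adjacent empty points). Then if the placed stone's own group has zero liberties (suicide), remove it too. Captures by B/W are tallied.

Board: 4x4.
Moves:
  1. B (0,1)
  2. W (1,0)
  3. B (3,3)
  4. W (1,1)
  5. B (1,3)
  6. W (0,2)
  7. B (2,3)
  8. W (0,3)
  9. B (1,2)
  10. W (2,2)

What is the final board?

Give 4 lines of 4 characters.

Move 1: B@(0,1) -> caps B=0 W=0
Move 2: W@(1,0) -> caps B=0 W=0
Move 3: B@(3,3) -> caps B=0 W=0
Move 4: W@(1,1) -> caps B=0 W=0
Move 5: B@(1,3) -> caps B=0 W=0
Move 6: W@(0,2) -> caps B=0 W=0
Move 7: B@(2,3) -> caps B=0 W=0
Move 8: W@(0,3) -> caps B=0 W=0
Move 9: B@(1,2) -> caps B=2 W=0
Move 10: W@(2,2) -> caps B=2 W=0

Answer: .B..
WWBB
..WB
...B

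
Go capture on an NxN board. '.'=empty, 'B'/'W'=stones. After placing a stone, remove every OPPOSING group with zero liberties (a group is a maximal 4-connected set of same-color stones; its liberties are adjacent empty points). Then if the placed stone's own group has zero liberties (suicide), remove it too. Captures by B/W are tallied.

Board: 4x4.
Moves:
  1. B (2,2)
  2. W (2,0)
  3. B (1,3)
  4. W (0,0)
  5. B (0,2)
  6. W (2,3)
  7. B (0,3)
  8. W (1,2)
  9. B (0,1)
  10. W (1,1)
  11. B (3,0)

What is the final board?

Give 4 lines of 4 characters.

Answer: W...
.WW.
W.BW
B...

Derivation:
Move 1: B@(2,2) -> caps B=0 W=0
Move 2: W@(2,0) -> caps B=0 W=0
Move 3: B@(1,3) -> caps B=0 W=0
Move 4: W@(0,0) -> caps B=0 W=0
Move 5: B@(0,2) -> caps B=0 W=0
Move 6: W@(2,3) -> caps B=0 W=0
Move 7: B@(0,3) -> caps B=0 W=0
Move 8: W@(1,2) -> caps B=0 W=0
Move 9: B@(0,1) -> caps B=0 W=0
Move 10: W@(1,1) -> caps B=0 W=4
Move 11: B@(3,0) -> caps B=0 W=4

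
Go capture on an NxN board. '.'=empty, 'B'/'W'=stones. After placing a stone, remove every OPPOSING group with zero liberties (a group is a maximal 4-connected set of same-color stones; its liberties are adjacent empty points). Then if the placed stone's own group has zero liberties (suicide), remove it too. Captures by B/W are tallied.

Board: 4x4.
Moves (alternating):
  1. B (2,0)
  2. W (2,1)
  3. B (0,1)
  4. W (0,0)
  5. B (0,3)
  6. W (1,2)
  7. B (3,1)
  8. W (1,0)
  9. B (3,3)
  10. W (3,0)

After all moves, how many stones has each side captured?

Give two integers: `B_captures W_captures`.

Answer: 0 1

Derivation:
Move 1: B@(2,0) -> caps B=0 W=0
Move 2: W@(2,1) -> caps B=0 W=0
Move 3: B@(0,1) -> caps B=0 W=0
Move 4: W@(0,0) -> caps B=0 W=0
Move 5: B@(0,3) -> caps B=0 W=0
Move 6: W@(1,2) -> caps B=0 W=0
Move 7: B@(3,1) -> caps B=0 W=0
Move 8: W@(1,0) -> caps B=0 W=0
Move 9: B@(3,3) -> caps B=0 W=0
Move 10: W@(3,0) -> caps B=0 W=1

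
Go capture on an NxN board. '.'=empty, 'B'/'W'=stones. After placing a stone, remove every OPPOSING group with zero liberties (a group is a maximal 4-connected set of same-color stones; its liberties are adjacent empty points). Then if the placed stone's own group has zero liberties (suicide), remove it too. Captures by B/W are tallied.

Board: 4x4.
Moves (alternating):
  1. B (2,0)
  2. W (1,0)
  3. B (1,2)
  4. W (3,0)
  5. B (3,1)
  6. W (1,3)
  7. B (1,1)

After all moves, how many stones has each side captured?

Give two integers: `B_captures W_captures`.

Move 1: B@(2,0) -> caps B=0 W=0
Move 2: W@(1,0) -> caps B=0 W=0
Move 3: B@(1,2) -> caps B=0 W=0
Move 4: W@(3,0) -> caps B=0 W=0
Move 5: B@(3,1) -> caps B=1 W=0
Move 6: W@(1,3) -> caps B=1 W=0
Move 7: B@(1,1) -> caps B=1 W=0

Answer: 1 0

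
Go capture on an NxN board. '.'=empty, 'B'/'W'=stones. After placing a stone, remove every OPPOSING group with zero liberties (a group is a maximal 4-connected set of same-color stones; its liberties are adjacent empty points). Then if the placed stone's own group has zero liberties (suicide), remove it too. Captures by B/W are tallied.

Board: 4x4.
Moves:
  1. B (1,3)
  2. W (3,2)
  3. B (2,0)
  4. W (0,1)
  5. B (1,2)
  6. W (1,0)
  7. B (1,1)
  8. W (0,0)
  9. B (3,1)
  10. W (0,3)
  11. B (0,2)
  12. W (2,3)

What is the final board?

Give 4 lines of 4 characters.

Move 1: B@(1,3) -> caps B=0 W=0
Move 2: W@(3,2) -> caps B=0 W=0
Move 3: B@(2,0) -> caps B=0 W=0
Move 4: W@(0,1) -> caps B=0 W=0
Move 5: B@(1,2) -> caps B=0 W=0
Move 6: W@(1,0) -> caps B=0 W=0
Move 7: B@(1,1) -> caps B=0 W=0
Move 8: W@(0,0) -> caps B=0 W=0
Move 9: B@(3,1) -> caps B=0 W=0
Move 10: W@(0,3) -> caps B=0 W=0
Move 11: B@(0,2) -> caps B=4 W=0
Move 12: W@(2,3) -> caps B=4 W=0

Answer: ..B.
.BBB
B..W
.BW.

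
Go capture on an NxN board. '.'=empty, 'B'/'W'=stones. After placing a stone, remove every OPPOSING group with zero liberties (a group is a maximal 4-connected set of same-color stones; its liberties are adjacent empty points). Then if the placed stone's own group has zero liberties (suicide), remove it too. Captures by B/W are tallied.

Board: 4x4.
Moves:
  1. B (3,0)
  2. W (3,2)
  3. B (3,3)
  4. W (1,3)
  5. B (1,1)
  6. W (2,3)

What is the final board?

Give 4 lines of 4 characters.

Answer: ....
.B.W
...W
B.W.

Derivation:
Move 1: B@(3,0) -> caps B=0 W=0
Move 2: W@(3,2) -> caps B=0 W=0
Move 3: B@(3,3) -> caps B=0 W=0
Move 4: W@(1,3) -> caps B=0 W=0
Move 5: B@(1,1) -> caps B=0 W=0
Move 6: W@(2,3) -> caps B=0 W=1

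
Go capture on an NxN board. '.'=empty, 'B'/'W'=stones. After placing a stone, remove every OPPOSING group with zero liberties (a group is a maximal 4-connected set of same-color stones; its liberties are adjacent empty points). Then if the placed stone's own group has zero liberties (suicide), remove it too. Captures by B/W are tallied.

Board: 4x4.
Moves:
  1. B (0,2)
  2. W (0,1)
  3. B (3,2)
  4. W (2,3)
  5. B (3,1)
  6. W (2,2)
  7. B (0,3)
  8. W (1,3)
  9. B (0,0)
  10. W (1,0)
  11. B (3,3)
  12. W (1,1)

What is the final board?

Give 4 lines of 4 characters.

Answer: .WBB
WW.W
..WW
.BBB

Derivation:
Move 1: B@(0,2) -> caps B=0 W=0
Move 2: W@(0,1) -> caps B=0 W=0
Move 3: B@(3,2) -> caps B=0 W=0
Move 4: W@(2,3) -> caps B=0 W=0
Move 5: B@(3,1) -> caps B=0 W=0
Move 6: W@(2,2) -> caps B=0 W=0
Move 7: B@(0,3) -> caps B=0 W=0
Move 8: W@(1,3) -> caps B=0 W=0
Move 9: B@(0,0) -> caps B=0 W=0
Move 10: W@(1,0) -> caps B=0 W=1
Move 11: B@(3,3) -> caps B=0 W=1
Move 12: W@(1,1) -> caps B=0 W=1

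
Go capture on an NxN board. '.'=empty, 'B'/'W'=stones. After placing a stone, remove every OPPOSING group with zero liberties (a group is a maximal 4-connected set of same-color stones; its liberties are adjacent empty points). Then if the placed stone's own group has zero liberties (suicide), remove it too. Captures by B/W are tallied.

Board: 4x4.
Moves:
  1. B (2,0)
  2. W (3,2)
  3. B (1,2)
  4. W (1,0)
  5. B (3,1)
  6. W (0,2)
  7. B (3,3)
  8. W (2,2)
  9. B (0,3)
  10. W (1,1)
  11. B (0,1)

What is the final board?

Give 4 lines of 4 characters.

Move 1: B@(2,0) -> caps B=0 W=0
Move 2: W@(3,2) -> caps B=0 W=0
Move 3: B@(1,2) -> caps B=0 W=0
Move 4: W@(1,0) -> caps B=0 W=0
Move 5: B@(3,1) -> caps B=0 W=0
Move 6: W@(0,2) -> caps B=0 W=0
Move 7: B@(3,3) -> caps B=0 W=0
Move 8: W@(2,2) -> caps B=0 W=0
Move 9: B@(0,3) -> caps B=0 W=0
Move 10: W@(1,1) -> caps B=0 W=0
Move 11: B@(0,1) -> caps B=1 W=0

Answer: .B.B
WWB.
B.W.
.BWB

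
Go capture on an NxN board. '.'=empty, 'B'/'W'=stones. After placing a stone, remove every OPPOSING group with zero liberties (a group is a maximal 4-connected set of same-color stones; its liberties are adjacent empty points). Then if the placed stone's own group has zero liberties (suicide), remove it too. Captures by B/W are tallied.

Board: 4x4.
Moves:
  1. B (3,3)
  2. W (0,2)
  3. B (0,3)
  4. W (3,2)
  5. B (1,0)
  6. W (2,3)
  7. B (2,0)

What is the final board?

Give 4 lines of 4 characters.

Answer: ..WB
B...
B..W
..W.

Derivation:
Move 1: B@(3,3) -> caps B=0 W=0
Move 2: W@(0,2) -> caps B=0 W=0
Move 3: B@(0,3) -> caps B=0 W=0
Move 4: W@(3,2) -> caps B=0 W=0
Move 5: B@(1,0) -> caps B=0 W=0
Move 6: W@(2,3) -> caps B=0 W=1
Move 7: B@(2,0) -> caps B=0 W=1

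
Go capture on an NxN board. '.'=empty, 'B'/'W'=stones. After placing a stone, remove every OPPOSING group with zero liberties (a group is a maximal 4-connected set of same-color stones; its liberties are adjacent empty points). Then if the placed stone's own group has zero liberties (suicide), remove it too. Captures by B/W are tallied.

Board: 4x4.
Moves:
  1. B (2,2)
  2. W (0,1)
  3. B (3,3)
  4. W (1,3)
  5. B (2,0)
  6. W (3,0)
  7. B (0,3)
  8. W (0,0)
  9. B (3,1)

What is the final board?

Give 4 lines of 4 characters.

Move 1: B@(2,2) -> caps B=0 W=0
Move 2: W@(0,1) -> caps B=0 W=0
Move 3: B@(3,3) -> caps B=0 W=0
Move 4: W@(1,3) -> caps B=0 W=0
Move 5: B@(2,0) -> caps B=0 W=0
Move 6: W@(3,0) -> caps B=0 W=0
Move 7: B@(0,3) -> caps B=0 W=0
Move 8: W@(0,0) -> caps B=0 W=0
Move 9: B@(3,1) -> caps B=1 W=0

Answer: WW.B
...W
B.B.
.B.B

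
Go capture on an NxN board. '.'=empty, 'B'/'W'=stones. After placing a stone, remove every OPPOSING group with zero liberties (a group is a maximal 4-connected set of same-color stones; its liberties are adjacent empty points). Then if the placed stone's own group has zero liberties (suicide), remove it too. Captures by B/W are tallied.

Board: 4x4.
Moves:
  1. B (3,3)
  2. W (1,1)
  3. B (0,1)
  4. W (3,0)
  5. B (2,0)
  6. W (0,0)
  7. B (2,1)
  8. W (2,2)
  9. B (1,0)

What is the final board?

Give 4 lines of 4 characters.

Answer: .B..
BW..
BBW.
W..B

Derivation:
Move 1: B@(3,3) -> caps B=0 W=0
Move 2: W@(1,1) -> caps B=0 W=0
Move 3: B@(0,1) -> caps B=0 W=0
Move 4: W@(3,0) -> caps B=0 W=0
Move 5: B@(2,0) -> caps B=0 W=0
Move 6: W@(0,0) -> caps B=0 W=0
Move 7: B@(2,1) -> caps B=0 W=0
Move 8: W@(2,2) -> caps B=0 W=0
Move 9: B@(1,0) -> caps B=1 W=0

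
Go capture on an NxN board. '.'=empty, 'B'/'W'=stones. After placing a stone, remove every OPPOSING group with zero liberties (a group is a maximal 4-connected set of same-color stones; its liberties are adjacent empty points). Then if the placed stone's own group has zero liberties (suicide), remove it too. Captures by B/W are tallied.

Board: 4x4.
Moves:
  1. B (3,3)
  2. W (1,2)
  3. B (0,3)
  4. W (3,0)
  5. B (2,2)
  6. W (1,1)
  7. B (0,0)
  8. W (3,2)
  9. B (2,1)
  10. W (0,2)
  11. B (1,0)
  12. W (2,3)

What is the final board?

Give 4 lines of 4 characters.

Move 1: B@(3,3) -> caps B=0 W=0
Move 2: W@(1,2) -> caps B=0 W=0
Move 3: B@(0,3) -> caps B=0 W=0
Move 4: W@(3,0) -> caps B=0 W=0
Move 5: B@(2,2) -> caps B=0 W=0
Move 6: W@(1,1) -> caps B=0 W=0
Move 7: B@(0,0) -> caps B=0 W=0
Move 8: W@(3,2) -> caps B=0 W=0
Move 9: B@(2,1) -> caps B=0 W=0
Move 10: W@(0,2) -> caps B=0 W=0
Move 11: B@(1,0) -> caps B=0 W=0
Move 12: W@(2,3) -> caps B=0 W=1

Answer: B.WB
BWW.
.BBW
W.W.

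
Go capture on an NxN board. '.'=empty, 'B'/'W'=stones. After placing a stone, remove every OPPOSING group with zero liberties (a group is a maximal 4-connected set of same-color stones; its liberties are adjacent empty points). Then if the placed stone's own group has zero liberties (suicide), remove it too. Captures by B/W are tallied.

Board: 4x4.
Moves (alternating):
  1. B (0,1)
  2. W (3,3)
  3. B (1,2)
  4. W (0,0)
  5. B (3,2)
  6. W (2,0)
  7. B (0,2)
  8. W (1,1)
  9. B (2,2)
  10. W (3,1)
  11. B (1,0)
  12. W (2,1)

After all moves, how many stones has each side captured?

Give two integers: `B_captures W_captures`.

Answer: 1 0

Derivation:
Move 1: B@(0,1) -> caps B=0 W=0
Move 2: W@(3,3) -> caps B=0 W=0
Move 3: B@(1,2) -> caps B=0 W=0
Move 4: W@(0,0) -> caps B=0 W=0
Move 5: B@(3,2) -> caps B=0 W=0
Move 6: W@(2,0) -> caps B=0 W=0
Move 7: B@(0,2) -> caps B=0 W=0
Move 8: W@(1,1) -> caps B=0 W=0
Move 9: B@(2,2) -> caps B=0 W=0
Move 10: W@(3,1) -> caps B=0 W=0
Move 11: B@(1,0) -> caps B=1 W=0
Move 12: W@(2,1) -> caps B=1 W=0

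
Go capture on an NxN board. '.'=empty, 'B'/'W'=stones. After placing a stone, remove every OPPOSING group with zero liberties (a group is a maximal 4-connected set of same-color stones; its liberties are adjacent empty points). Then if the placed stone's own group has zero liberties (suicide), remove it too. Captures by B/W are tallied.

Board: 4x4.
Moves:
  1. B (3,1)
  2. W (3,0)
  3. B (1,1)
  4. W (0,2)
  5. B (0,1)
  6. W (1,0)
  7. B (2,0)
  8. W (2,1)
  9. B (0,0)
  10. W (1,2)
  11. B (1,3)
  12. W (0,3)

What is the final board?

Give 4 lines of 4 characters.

Answer: BBWW
.BWB
BW..
.B..

Derivation:
Move 1: B@(3,1) -> caps B=0 W=0
Move 2: W@(3,0) -> caps B=0 W=0
Move 3: B@(1,1) -> caps B=0 W=0
Move 4: W@(0,2) -> caps B=0 W=0
Move 5: B@(0,1) -> caps B=0 W=0
Move 6: W@(1,0) -> caps B=0 W=0
Move 7: B@(2,0) -> caps B=1 W=0
Move 8: W@(2,1) -> caps B=1 W=0
Move 9: B@(0,0) -> caps B=2 W=0
Move 10: W@(1,2) -> caps B=2 W=0
Move 11: B@(1,3) -> caps B=2 W=0
Move 12: W@(0,3) -> caps B=2 W=0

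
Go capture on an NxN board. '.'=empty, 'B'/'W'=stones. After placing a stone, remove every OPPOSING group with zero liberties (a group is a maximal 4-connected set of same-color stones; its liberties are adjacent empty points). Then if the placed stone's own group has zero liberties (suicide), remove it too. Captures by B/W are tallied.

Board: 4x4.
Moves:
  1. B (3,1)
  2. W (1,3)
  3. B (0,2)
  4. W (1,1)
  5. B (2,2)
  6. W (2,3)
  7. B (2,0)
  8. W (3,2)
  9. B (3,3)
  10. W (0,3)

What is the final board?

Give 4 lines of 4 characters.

Answer: ..BW
.W.W
B.BW
.B.B

Derivation:
Move 1: B@(3,1) -> caps B=0 W=0
Move 2: W@(1,3) -> caps B=0 W=0
Move 3: B@(0,2) -> caps B=0 W=0
Move 4: W@(1,1) -> caps B=0 W=0
Move 5: B@(2,2) -> caps B=0 W=0
Move 6: W@(2,3) -> caps B=0 W=0
Move 7: B@(2,0) -> caps B=0 W=0
Move 8: W@(3,2) -> caps B=0 W=0
Move 9: B@(3,3) -> caps B=1 W=0
Move 10: W@(0,3) -> caps B=1 W=0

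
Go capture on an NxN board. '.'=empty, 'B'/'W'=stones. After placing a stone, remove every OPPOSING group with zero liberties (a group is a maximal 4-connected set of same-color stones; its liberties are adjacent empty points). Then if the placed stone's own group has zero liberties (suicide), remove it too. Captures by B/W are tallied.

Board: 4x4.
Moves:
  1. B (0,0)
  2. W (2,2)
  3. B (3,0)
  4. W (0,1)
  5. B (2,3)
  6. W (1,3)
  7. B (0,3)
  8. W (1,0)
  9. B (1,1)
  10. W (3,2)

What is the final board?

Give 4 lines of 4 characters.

Move 1: B@(0,0) -> caps B=0 W=0
Move 2: W@(2,2) -> caps B=0 W=0
Move 3: B@(3,0) -> caps B=0 W=0
Move 4: W@(0,1) -> caps B=0 W=0
Move 5: B@(2,3) -> caps B=0 W=0
Move 6: W@(1,3) -> caps B=0 W=0
Move 7: B@(0,3) -> caps B=0 W=0
Move 8: W@(1,0) -> caps B=0 W=1
Move 9: B@(1,1) -> caps B=0 W=1
Move 10: W@(3,2) -> caps B=0 W=1

Answer: .W.B
WB.W
..WB
B.W.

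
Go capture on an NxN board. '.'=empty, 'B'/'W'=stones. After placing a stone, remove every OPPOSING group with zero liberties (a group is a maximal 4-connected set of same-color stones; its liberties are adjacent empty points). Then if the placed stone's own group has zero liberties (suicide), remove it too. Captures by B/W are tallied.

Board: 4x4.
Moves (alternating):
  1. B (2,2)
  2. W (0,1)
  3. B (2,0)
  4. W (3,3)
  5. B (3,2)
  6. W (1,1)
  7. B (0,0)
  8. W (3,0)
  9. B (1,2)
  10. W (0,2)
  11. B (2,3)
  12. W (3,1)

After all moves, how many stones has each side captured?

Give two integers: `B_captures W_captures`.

Move 1: B@(2,2) -> caps B=0 W=0
Move 2: W@(0,1) -> caps B=0 W=0
Move 3: B@(2,0) -> caps B=0 W=0
Move 4: W@(3,3) -> caps B=0 W=0
Move 5: B@(3,2) -> caps B=0 W=0
Move 6: W@(1,1) -> caps B=0 W=0
Move 7: B@(0,0) -> caps B=0 W=0
Move 8: W@(3,0) -> caps B=0 W=0
Move 9: B@(1,2) -> caps B=0 W=0
Move 10: W@(0,2) -> caps B=0 W=0
Move 11: B@(2,3) -> caps B=1 W=0
Move 12: W@(3,1) -> caps B=1 W=0

Answer: 1 0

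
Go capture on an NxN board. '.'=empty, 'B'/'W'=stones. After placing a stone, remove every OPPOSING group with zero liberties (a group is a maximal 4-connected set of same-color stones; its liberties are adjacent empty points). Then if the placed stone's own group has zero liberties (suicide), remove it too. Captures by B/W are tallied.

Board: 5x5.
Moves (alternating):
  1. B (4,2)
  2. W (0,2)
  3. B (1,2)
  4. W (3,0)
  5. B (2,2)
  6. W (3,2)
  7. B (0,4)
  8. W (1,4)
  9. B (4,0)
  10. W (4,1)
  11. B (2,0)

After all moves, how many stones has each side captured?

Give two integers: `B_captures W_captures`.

Answer: 0 1

Derivation:
Move 1: B@(4,2) -> caps B=0 W=0
Move 2: W@(0,2) -> caps B=0 W=0
Move 3: B@(1,2) -> caps B=0 W=0
Move 4: W@(3,0) -> caps B=0 W=0
Move 5: B@(2,2) -> caps B=0 W=0
Move 6: W@(3,2) -> caps B=0 W=0
Move 7: B@(0,4) -> caps B=0 W=0
Move 8: W@(1,4) -> caps B=0 W=0
Move 9: B@(4,0) -> caps B=0 W=0
Move 10: W@(4,1) -> caps B=0 W=1
Move 11: B@(2,0) -> caps B=0 W=1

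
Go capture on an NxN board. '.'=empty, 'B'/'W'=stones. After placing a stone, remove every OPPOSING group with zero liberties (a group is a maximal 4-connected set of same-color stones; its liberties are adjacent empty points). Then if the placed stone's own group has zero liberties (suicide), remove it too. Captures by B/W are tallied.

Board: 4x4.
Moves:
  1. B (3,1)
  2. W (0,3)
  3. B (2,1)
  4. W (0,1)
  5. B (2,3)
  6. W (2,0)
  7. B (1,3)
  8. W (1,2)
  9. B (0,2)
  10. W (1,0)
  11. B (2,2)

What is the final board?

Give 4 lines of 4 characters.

Move 1: B@(3,1) -> caps B=0 W=0
Move 2: W@(0,3) -> caps B=0 W=0
Move 3: B@(2,1) -> caps B=0 W=0
Move 4: W@(0,1) -> caps B=0 W=0
Move 5: B@(2,3) -> caps B=0 W=0
Move 6: W@(2,0) -> caps B=0 W=0
Move 7: B@(1,3) -> caps B=0 W=0
Move 8: W@(1,2) -> caps B=0 W=0
Move 9: B@(0,2) -> caps B=1 W=0
Move 10: W@(1,0) -> caps B=1 W=0
Move 11: B@(2,2) -> caps B=1 W=0

Answer: .WB.
W.WB
WBBB
.B..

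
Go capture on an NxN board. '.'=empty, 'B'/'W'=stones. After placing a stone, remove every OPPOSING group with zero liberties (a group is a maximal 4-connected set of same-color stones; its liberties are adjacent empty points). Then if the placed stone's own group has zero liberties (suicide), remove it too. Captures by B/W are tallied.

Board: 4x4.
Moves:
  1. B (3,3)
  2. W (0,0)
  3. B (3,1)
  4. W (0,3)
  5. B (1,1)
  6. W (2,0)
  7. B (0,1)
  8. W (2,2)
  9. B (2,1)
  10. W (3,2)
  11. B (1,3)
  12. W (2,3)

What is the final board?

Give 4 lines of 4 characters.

Answer: WB.W
.B.B
WBWW
.BW.

Derivation:
Move 1: B@(3,3) -> caps B=0 W=0
Move 2: W@(0,0) -> caps B=0 W=0
Move 3: B@(3,1) -> caps B=0 W=0
Move 4: W@(0,3) -> caps B=0 W=0
Move 5: B@(1,1) -> caps B=0 W=0
Move 6: W@(2,0) -> caps B=0 W=0
Move 7: B@(0,1) -> caps B=0 W=0
Move 8: W@(2,2) -> caps B=0 W=0
Move 9: B@(2,1) -> caps B=0 W=0
Move 10: W@(3,2) -> caps B=0 W=0
Move 11: B@(1,3) -> caps B=0 W=0
Move 12: W@(2,3) -> caps B=0 W=1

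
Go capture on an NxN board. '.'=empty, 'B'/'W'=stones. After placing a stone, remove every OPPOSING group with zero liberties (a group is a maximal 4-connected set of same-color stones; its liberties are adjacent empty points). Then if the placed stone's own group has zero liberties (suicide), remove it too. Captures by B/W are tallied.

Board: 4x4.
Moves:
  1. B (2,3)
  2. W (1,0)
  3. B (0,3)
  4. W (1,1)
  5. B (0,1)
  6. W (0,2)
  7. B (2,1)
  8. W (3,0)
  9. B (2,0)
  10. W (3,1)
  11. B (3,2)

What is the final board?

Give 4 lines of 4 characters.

Move 1: B@(2,3) -> caps B=0 W=0
Move 2: W@(1,0) -> caps B=0 W=0
Move 3: B@(0,3) -> caps B=0 W=0
Move 4: W@(1,1) -> caps B=0 W=0
Move 5: B@(0,1) -> caps B=0 W=0
Move 6: W@(0,2) -> caps B=0 W=0
Move 7: B@(2,1) -> caps B=0 W=0
Move 8: W@(3,0) -> caps B=0 W=0
Move 9: B@(2,0) -> caps B=0 W=0
Move 10: W@(3,1) -> caps B=0 W=0
Move 11: B@(3,2) -> caps B=2 W=0

Answer: .BWB
WW..
BB.B
..B.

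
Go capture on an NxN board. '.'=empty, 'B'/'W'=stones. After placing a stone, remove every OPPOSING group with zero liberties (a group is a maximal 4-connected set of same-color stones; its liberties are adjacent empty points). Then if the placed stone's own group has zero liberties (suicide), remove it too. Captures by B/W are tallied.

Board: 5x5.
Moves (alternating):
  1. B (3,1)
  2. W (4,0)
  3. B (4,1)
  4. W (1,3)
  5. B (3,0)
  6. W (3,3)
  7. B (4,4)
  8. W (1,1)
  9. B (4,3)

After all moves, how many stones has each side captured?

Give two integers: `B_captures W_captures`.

Answer: 1 0

Derivation:
Move 1: B@(3,1) -> caps B=0 W=0
Move 2: W@(4,0) -> caps B=0 W=0
Move 3: B@(4,1) -> caps B=0 W=0
Move 4: W@(1,3) -> caps B=0 W=0
Move 5: B@(3,0) -> caps B=1 W=0
Move 6: W@(3,3) -> caps B=1 W=0
Move 7: B@(4,4) -> caps B=1 W=0
Move 8: W@(1,1) -> caps B=1 W=0
Move 9: B@(4,3) -> caps B=1 W=0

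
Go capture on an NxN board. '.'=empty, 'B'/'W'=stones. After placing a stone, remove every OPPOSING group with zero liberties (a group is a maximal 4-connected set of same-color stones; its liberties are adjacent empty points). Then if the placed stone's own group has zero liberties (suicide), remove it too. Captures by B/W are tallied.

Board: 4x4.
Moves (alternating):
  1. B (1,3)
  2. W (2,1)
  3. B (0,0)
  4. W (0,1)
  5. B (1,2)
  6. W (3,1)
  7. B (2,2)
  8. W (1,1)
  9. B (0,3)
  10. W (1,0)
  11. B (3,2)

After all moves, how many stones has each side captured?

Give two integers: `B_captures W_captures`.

Answer: 0 1

Derivation:
Move 1: B@(1,3) -> caps B=0 W=0
Move 2: W@(2,1) -> caps B=0 W=0
Move 3: B@(0,0) -> caps B=0 W=0
Move 4: W@(0,1) -> caps B=0 W=0
Move 5: B@(1,2) -> caps B=0 W=0
Move 6: W@(3,1) -> caps B=0 W=0
Move 7: B@(2,2) -> caps B=0 W=0
Move 8: W@(1,1) -> caps B=0 W=0
Move 9: B@(0,3) -> caps B=0 W=0
Move 10: W@(1,0) -> caps B=0 W=1
Move 11: B@(3,2) -> caps B=0 W=1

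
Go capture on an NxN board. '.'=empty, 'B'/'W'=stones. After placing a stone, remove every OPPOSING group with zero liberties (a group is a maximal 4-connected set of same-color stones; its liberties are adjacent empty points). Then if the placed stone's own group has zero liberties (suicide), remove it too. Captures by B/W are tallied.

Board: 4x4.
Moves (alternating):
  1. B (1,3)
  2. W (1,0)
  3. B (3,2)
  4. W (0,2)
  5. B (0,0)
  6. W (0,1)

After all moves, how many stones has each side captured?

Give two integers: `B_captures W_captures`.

Answer: 0 1

Derivation:
Move 1: B@(1,3) -> caps B=0 W=0
Move 2: W@(1,0) -> caps B=0 W=0
Move 3: B@(3,2) -> caps B=0 W=0
Move 4: W@(0,2) -> caps B=0 W=0
Move 5: B@(0,0) -> caps B=0 W=0
Move 6: W@(0,1) -> caps B=0 W=1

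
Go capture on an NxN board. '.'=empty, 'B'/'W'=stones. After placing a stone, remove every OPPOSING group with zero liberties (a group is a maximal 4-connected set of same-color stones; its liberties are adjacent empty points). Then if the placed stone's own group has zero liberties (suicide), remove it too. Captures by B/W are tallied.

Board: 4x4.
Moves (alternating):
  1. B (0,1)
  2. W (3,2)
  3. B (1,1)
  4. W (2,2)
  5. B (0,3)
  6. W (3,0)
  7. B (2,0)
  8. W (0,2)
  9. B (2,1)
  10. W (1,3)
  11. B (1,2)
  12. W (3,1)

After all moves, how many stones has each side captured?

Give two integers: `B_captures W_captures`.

Move 1: B@(0,1) -> caps B=0 W=0
Move 2: W@(3,2) -> caps B=0 W=0
Move 3: B@(1,1) -> caps B=0 W=0
Move 4: W@(2,2) -> caps B=0 W=0
Move 5: B@(0,3) -> caps B=0 W=0
Move 6: W@(3,0) -> caps B=0 W=0
Move 7: B@(2,0) -> caps B=0 W=0
Move 8: W@(0,2) -> caps B=0 W=0
Move 9: B@(2,1) -> caps B=0 W=0
Move 10: W@(1,3) -> caps B=0 W=1
Move 11: B@(1,2) -> caps B=0 W=1
Move 12: W@(3,1) -> caps B=0 W=1

Answer: 0 1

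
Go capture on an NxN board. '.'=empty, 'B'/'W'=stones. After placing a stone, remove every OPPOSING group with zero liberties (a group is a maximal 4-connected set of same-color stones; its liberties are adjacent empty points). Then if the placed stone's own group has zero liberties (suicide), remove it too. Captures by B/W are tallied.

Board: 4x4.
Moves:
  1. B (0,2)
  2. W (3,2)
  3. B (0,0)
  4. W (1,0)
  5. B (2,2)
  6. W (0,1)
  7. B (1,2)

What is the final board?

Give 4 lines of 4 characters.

Move 1: B@(0,2) -> caps B=0 W=0
Move 2: W@(3,2) -> caps B=0 W=0
Move 3: B@(0,0) -> caps B=0 W=0
Move 4: W@(1,0) -> caps B=0 W=0
Move 5: B@(2,2) -> caps B=0 W=0
Move 6: W@(0,1) -> caps B=0 W=1
Move 7: B@(1,2) -> caps B=0 W=1

Answer: .WB.
W.B.
..B.
..W.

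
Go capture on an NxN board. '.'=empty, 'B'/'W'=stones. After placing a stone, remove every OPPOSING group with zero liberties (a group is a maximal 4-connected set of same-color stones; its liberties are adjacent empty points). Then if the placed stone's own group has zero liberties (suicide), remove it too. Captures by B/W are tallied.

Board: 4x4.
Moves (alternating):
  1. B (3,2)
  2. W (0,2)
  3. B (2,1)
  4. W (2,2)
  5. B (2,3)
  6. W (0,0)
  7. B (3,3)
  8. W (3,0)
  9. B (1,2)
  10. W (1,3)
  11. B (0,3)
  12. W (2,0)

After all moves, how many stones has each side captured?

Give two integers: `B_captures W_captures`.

Answer: 2 0

Derivation:
Move 1: B@(3,2) -> caps B=0 W=0
Move 2: W@(0,2) -> caps B=0 W=0
Move 3: B@(2,1) -> caps B=0 W=0
Move 4: W@(2,2) -> caps B=0 W=0
Move 5: B@(2,3) -> caps B=0 W=0
Move 6: W@(0,0) -> caps B=0 W=0
Move 7: B@(3,3) -> caps B=0 W=0
Move 8: W@(3,0) -> caps B=0 W=0
Move 9: B@(1,2) -> caps B=1 W=0
Move 10: W@(1,3) -> caps B=1 W=0
Move 11: B@(0,3) -> caps B=2 W=0
Move 12: W@(2,0) -> caps B=2 W=0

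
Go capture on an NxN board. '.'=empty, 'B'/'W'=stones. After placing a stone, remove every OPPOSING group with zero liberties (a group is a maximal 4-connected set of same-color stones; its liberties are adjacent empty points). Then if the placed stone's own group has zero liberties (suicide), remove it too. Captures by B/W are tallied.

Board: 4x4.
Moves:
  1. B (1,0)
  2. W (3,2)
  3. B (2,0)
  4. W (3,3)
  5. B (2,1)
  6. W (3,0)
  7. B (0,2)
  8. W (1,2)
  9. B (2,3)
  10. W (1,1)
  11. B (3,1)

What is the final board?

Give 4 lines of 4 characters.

Answer: ..B.
BWW.
BB.B
.BWW

Derivation:
Move 1: B@(1,0) -> caps B=0 W=0
Move 2: W@(3,2) -> caps B=0 W=0
Move 3: B@(2,0) -> caps B=0 W=0
Move 4: W@(3,3) -> caps B=0 W=0
Move 5: B@(2,1) -> caps B=0 W=0
Move 6: W@(3,0) -> caps B=0 W=0
Move 7: B@(0,2) -> caps B=0 W=0
Move 8: W@(1,2) -> caps B=0 W=0
Move 9: B@(2,3) -> caps B=0 W=0
Move 10: W@(1,1) -> caps B=0 W=0
Move 11: B@(3,1) -> caps B=1 W=0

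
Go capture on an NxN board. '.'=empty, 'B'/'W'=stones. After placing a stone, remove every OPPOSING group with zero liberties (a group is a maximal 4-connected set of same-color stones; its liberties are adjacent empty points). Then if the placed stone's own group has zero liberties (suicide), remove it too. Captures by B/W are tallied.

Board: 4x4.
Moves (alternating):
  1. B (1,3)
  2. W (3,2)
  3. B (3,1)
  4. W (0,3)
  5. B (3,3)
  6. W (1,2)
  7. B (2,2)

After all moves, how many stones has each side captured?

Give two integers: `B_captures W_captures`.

Move 1: B@(1,3) -> caps B=0 W=0
Move 2: W@(3,2) -> caps B=0 W=0
Move 3: B@(3,1) -> caps B=0 W=0
Move 4: W@(0,3) -> caps B=0 W=0
Move 5: B@(3,3) -> caps B=0 W=0
Move 6: W@(1,2) -> caps B=0 W=0
Move 7: B@(2,2) -> caps B=1 W=0

Answer: 1 0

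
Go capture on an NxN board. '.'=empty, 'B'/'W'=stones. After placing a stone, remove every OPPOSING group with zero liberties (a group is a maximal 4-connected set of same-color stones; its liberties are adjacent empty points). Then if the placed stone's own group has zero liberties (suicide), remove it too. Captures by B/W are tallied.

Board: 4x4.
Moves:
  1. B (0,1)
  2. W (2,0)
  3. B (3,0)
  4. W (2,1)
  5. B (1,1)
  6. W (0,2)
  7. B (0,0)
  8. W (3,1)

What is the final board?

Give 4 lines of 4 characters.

Answer: BBW.
.B..
WW..
.W..

Derivation:
Move 1: B@(0,1) -> caps B=0 W=0
Move 2: W@(2,0) -> caps B=0 W=0
Move 3: B@(3,0) -> caps B=0 W=0
Move 4: W@(2,1) -> caps B=0 W=0
Move 5: B@(1,1) -> caps B=0 W=0
Move 6: W@(0,2) -> caps B=0 W=0
Move 7: B@(0,0) -> caps B=0 W=0
Move 8: W@(3,1) -> caps B=0 W=1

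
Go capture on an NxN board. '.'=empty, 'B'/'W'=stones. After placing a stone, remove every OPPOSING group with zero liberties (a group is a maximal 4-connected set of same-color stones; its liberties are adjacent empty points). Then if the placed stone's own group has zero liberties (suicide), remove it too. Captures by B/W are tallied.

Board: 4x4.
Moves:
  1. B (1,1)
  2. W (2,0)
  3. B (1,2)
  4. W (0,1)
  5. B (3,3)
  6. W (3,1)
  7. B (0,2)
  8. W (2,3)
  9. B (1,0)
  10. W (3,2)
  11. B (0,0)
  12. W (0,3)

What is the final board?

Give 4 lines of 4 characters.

Answer: B.BW
BBB.
W..W
.WW.

Derivation:
Move 1: B@(1,1) -> caps B=0 W=0
Move 2: W@(2,0) -> caps B=0 W=0
Move 3: B@(1,2) -> caps B=0 W=0
Move 4: W@(0,1) -> caps B=0 W=0
Move 5: B@(3,3) -> caps B=0 W=0
Move 6: W@(3,1) -> caps B=0 W=0
Move 7: B@(0,2) -> caps B=0 W=0
Move 8: W@(2,3) -> caps B=0 W=0
Move 9: B@(1,0) -> caps B=0 W=0
Move 10: W@(3,2) -> caps B=0 W=1
Move 11: B@(0,0) -> caps B=1 W=1
Move 12: W@(0,3) -> caps B=1 W=1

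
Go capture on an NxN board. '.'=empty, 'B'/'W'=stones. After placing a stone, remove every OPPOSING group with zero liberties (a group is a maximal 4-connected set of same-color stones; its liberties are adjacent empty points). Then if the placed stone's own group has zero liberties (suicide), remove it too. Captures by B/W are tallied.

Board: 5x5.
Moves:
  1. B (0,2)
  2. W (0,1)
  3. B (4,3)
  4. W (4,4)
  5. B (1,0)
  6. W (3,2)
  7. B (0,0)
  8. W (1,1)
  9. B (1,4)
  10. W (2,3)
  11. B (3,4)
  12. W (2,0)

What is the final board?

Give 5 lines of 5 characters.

Move 1: B@(0,2) -> caps B=0 W=0
Move 2: W@(0,1) -> caps B=0 W=0
Move 3: B@(4,3) -> caps B=0 W=0
Move 4: W@(4,4) -> caps B=0 W=0
Move 5: B@(1,0) -> caps B=0 W=0
Move 6: W@(3,2) -> caps B=0 W=0
Move 7: B@(0,0) -> caps B=0 W=0
Move 8: W@(1,1) -> caps B=0 W=0
Move 9: B@(1,4) -> caps B=0 W=0
Move 10: W@(2,3) -> caps B=0 W=0
Move 11: B@(3,4) -> caps B=1 W=0
Move 12: W@(2,0) -> caps B=1 W=2

Answer: .WB..
.W..B
W..W.
..W.B
...B.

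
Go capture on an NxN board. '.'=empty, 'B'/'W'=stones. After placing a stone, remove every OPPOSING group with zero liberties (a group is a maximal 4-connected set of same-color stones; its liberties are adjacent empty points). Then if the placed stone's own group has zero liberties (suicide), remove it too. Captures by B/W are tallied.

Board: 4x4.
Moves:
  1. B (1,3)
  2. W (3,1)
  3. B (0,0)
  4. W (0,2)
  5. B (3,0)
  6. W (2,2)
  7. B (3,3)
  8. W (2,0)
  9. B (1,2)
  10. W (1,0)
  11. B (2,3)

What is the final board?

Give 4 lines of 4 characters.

Answer: B.W.
W.BB
W.WB
.W.B

Derivation:
Move 1: B@(1,3) -> caps B=0 W=0
Move 2: W@(3,1) -> caps B=0 W=0
Move 3: B@(0,0) -> caps B=0 W=0
Move 4: W@(0,2) -> caps B=0 W=0
Move 5: B@(3,0) -> caps B=0 W=0
Move 6: W@(2,2) -> caps B=0 W=0
Move 7: B@(3,3) -> caps B=0 W=0
Move 8: W@(2,0) -> caps B=0 W=1
Move 9: B@(1,2) -> caps B=0 W=1
Move 10: W@(1,0) -> caps B=0 W=1
Move 11: B@(2,3) -> caps B=0 W=1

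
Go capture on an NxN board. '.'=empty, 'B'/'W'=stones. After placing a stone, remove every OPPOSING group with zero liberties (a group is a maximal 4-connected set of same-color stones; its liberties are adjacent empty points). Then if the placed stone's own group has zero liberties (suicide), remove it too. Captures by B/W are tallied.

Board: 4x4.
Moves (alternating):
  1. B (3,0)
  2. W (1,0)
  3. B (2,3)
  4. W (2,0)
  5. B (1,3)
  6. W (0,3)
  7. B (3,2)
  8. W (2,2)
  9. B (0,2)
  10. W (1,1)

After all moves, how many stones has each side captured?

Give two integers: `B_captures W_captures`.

Move 1: B@(3,0) -> caps B=0 W=0
Move 2: W@(1,0) -> caps B=0 W=0
Move 3: B@(2,3) -> caps B=0 W=0
Move 4: W@(2,0) -> caps B=0 W=0
Move 5: B@(1,3) -> caps B=0 W=0
Move 6: W@(0,3) -> caps B=0 W=0
Move 7: B@(3,2) -> caps B=0 W=0
Move 8: W@(2,2) -> caps B=0 W=0
Move 9: B@(0,2) -> caps B=1 W=0
Move 10: W@(1,1) -> caps B=1 W=0

Answer: 1 0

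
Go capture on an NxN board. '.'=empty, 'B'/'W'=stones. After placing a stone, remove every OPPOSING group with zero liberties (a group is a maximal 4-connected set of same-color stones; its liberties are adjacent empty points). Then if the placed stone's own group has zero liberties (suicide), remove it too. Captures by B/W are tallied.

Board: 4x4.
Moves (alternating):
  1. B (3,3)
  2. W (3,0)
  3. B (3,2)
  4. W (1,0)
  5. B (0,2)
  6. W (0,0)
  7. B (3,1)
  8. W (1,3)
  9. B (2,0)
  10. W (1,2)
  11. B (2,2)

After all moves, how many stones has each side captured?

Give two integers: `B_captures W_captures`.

Move 1: B@(3,3) -> caps B=0 W=0
Move 2: W@(3,0) -> caps B=0 W=0
Move 3: B@(3,2) -> caps B=0 W=0
Move 4: W@(1,0) -> caps B=0 W=0
Move 5: B@(0,2) -> caps B=0 W=0
Move 6: W@(0,0) -> caps B=0 W=0
Move 7: B@(3,1) -> caps B=0 W=0
Move 8: W@(1,3) -> caps B=0 W=0
Move 9: B@(2,0) -> caps B=1 W=0
Move 10: W@(1,2) -> caps B=1 W=0
Move 11: B@(2,2) -> caps B=1 W=0

Answer: 1 0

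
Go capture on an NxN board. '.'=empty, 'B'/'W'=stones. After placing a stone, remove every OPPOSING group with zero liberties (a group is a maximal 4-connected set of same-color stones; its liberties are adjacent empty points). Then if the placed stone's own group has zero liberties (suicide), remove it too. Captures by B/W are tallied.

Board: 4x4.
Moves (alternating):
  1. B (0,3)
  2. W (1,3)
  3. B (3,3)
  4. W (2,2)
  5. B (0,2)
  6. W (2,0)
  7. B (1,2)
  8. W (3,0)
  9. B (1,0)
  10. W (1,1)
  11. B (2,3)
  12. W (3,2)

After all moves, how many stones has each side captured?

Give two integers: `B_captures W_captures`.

Answer: 1 0

Derivation:
Move 1: B@(0,3) -> caps B=0 W=0
Move 2: W@(1,3) -> caps B=0 W=0
Move 3: B@(3,3) -> caps B=0 W=0
Move 4: W@(2,2) -> caps B=0 W=0
Move 5: B@(0,2) -> caps B=0 W=0
Move 6: W@(2,0) -> caps B=0 W=0
Move 7: B@(1,2) -> caps B=0 W=0
Move 8: W@(3,0) -> caps B=0 W=0
Move 9: B@(1,0) -> caps B=0 W=0
Move 10: W@(1,1) -> caps B=0 W=0
Move 11: B@(2,3) -> caps B=1 W=0
Move 12: W@(3,2) -> caps B=1 W=0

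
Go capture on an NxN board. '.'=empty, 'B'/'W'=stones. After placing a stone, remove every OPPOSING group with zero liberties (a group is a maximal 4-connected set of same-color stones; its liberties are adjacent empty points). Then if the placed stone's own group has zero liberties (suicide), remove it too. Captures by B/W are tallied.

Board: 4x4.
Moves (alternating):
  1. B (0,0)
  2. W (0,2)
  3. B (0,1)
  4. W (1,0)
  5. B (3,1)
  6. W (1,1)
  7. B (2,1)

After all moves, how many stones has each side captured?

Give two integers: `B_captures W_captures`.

Move 1: B@(0,0) -> caps B=0 W=0
Move 2: W@(0,2) -> caps B=0 W=0
Move 3: B@(0,1) -> caps B=0 W=0
Move 4: W@(1,0) -> caps B=0 W=0
Move 5: B@(3,1) -> caps B=0 W=0
Move 6: W@(1,1) -> caps B=0 W=2
Move 7: B@(2,1) -> caps B=0 W=2

Answer: 0 2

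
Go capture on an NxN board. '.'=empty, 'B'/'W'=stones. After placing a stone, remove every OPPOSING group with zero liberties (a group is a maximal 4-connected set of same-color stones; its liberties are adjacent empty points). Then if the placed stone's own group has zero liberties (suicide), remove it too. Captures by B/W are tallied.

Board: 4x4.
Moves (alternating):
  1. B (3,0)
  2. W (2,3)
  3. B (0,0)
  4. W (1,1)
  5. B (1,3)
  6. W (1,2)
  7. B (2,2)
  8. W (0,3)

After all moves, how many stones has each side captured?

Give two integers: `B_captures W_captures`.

Move 1: B@(3,0) -> caps B=0 W=0
Move 2: W@(2,3) -> caps B=0 W=0
Move 3: B@(0,0) -> caps B=0 W=0
Move 4: W@(1,1) -> caps B=0 W=0
Move 5: B@(1,3) -> caps B=0 W=0
Move 6: W@(1,2) -> caps B=0 W=0
Move 7: B@(2,2) -> caps B=0 W=0
Move 8: W@(0,3) -> caps B=0 W=1

Answer: 0 1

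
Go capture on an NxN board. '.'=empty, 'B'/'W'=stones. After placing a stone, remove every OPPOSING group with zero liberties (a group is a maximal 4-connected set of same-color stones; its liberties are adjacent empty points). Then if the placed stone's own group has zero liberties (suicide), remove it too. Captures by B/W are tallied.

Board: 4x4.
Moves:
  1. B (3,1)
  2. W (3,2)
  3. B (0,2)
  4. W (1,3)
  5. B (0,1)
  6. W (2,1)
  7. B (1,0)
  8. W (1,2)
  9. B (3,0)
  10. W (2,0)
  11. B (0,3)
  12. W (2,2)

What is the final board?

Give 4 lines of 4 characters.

Answer: .BBB
B.WW
WWW.
..W.

Derivation:
Move 1: B@(3,1) -> caps B=0 W=0
Move 2: W@(3,2) -> caps B=0 W=0
Move 3: B@(0,2) -> caps B=0 W=0
Move 4: W@(1,3) -> caps B=0 W=0
Move 5: B@(0,1) -> caps B=0 W=0
Move 6: W@(2,1) -> caps B=0 W=0
Move 7: B@(1,0) -> caps B=0 W=0
Move 8: W@(1,2) -> caps B=0 W=0
Move 9: B@(3,0) -> caps B=0 W=0
Move 10: W@(2,0) -> caps B=0 W=2
Move 11: B@(0,3) -> caps B=0 W=2
Move 12: W@(2,2) -> caps B=0 W=2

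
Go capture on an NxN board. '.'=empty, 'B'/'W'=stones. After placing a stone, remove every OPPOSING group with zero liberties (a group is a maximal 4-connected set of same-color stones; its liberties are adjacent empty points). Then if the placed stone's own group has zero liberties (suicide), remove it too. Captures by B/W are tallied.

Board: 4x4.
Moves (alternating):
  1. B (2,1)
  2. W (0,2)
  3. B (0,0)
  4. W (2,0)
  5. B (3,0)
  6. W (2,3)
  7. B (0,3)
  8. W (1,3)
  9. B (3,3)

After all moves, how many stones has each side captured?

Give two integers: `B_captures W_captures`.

Answer: 0 1

Derivation:
Move 1: B@(2,1) -> caps B=0 W=0
Move 2: W@(0,2) -> caps B=0 W=0
Move 3: B@(0,0) -> caps B=0 W=0
Move 4: W@(2,0) -> caps B=0 W=0
Move 5: B@(3,0) -> caps B=0 W=0
Move 6: W@(2,3) -> caps B=0 W=0
Move 7: B@(0,3) -> caps B=0 W=0
Move 8: W@(1,3) -> caps B=0 W=1
Move 9: B@(3,3) -> caps B=0 W=1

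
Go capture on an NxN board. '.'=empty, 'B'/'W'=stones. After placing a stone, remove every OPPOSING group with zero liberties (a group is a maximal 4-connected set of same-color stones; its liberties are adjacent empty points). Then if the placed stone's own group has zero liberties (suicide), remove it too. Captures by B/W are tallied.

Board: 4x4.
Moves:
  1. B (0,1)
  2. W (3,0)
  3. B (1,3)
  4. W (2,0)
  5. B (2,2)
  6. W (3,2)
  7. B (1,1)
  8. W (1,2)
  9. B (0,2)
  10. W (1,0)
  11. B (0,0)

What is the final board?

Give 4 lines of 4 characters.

Answer: BBB.
WB.B
W.B.
W.W.

Derivation:
Move 1: B@(0,1) -> caps B=0 W=0
Move 2: W@(3,0) -> caps B=0 W=0
Move 3: B@(1,3) -> caps B=0 W=0
Move 4: W@(2,0) -> caps B=0 W=0
Move 5: B@(2,2) -> caps B=0 W=0
Move 6: W@(3,2) -> caps B=0 W=0
Move 7: B@(1,1) -> caps B=0 W=0
Move 8: W@(1,2) -> caps B=0 W=0
Move 9: B@(0,2) -> caps B=1 W=0
Move 10: W@(1,0) -> caps B=1 W=0
Move 11: B@(0,0) -> caps B=1 W=0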